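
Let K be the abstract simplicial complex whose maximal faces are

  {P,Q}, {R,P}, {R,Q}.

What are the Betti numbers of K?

Take the total order P < Q < R on the vertex set. Then K (dimension 1) consists of the simplices:

  0-simplices (3): P, Q, R
  1-simplices (3): PQ, PR, QR

Hence C_0 ≅ Z^3, C_1 ≅ Z^3.

∂_1: C_1 → C_0 is given by ∂[p,q] = [q] − [p].
The 3×3 boundary matrix has rank 2 and Smith normal form diag(1,1).

Reading off H_k = ker ∂_k / im ∂_{k+1}:

  H_0: rank C_0 − rank ∂_1 = 3 − 2 = 1, and the invariant factors of ∂_1 are all 1, so H_0 = Z.
  H_1: rank ker ∂_1 − rank ∂_2 = (3 − 2) − 0 = 1, and there is no ∂_2, so H_1 = Z.

Hence the Betti numbers are b_0 = 1, b_1 = 1.

b_0 = 1, b_1 = 1.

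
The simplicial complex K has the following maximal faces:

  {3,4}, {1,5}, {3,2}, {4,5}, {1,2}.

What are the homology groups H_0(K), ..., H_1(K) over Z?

Fix the vertex order 1 < 2 < 3 < 4 < 5 and write every simplex with vertices in increasing order. Then dim K = 1 and the simplices of K are:

  0-simplices (5): [1], [2], [3], [4], [5]
  1-simplices (5): [1,2], [1,5], [2,3], [3,4], [4,5]

so the chain groups are C_0 ≅ Z^5, C_1 ≅ Z^5.

Boundary ∂_1: C_1 → C_0 is given by ∂[p,q] = [q] − [p].
This gives a 5×5 integer matrix of rank 4; reducing to Smith normal form yields diagonal entries (1,1,1,1).

Now H_k = ker ∂_k / im ∂_{k+1}, so:

  H_0: rank C_0 − rank ∂_1 = 5 − 4 = 1, and the invariant factors of ∂_1 are all 1, so H_0 ≅ Z.
  H_1: rank ker ∂_1 − rank ∂_2 = (5 − 4) − 0 = 1, and there is no ∂_2, so H_1 ≅ Z.

(K is a triangulation of the circle S^1.)

H_0 ≅ Z,  H_1 ≅ Z.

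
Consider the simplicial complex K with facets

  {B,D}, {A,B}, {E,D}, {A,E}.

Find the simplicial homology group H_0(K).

H_0 ≅ Z.

We work with the vertex ordering A < B < D < E. The simplices of K, each written with vertices in increasing order, are:

  0-simplices (4): A, B, D, E
  1-simplices (4): AB, AE, BD, DE

giving chain groups C_0 ≅ Z^4, C_1 ≅ Z^4.

Boundary ∂_1: C_1 → C_0 sends each edge [p,q] (with p < q) to q − p. For instance
  ∂AE = E − A.
The 4×4 boundary matrix has rank 3 and Smith normal form diag(1,1,1).

Now H_k = ker ∂_k / im ∂_{k+1}, so:

  H_0: rank C_0 − rank ∂_1 = 4 − 3 = 1, and the invariant factors of ∂_1 are all 1, so H_0 = Z.

(K is a triangulation of the circle S^1.)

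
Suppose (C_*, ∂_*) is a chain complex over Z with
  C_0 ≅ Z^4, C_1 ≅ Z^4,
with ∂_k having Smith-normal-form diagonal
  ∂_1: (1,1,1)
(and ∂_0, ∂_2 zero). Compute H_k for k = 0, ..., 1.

H_0 = Z,  H_1 = Z.

H_0: b_0 = 4 − 0 − 3 = 1; torsion from ∂_1 factors > 1: none. So H_0 = Z.
H_1: b_1 = 4 − 3 − 0 = 1; torsion from ∂_2 factors > 1: none. So H_1 = Z.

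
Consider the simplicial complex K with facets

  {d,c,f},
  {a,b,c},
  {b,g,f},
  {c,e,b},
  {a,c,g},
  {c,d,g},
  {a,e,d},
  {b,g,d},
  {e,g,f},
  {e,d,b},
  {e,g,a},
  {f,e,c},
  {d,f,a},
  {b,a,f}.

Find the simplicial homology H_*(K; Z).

Order the vertices as a < b < c < d < e < f < g. Listing each simplex with vertices in this order, K has dimension 2 with simplices:

  0-simplices (7): a, b, c, d, e, f, g
  1-simplices (21): ab, ac, ad, ae, af, ag, bc, bd, be, bf, bg, cd, ce, cf, cg, de, df, dg, ef, eg, fg
  2-simplices (14): abc, abf, acg, ade, adf, aeg, bce, bde, bdg, bfg, cdf, cdg, cef, efg

giving chain groups C_0 ≅ Z^7, C_1 ≅ Z^21, C_2 ≅ Z^14.

The boundary map ∂_1: C_1 → C_0 sends each edge [p,q] (with p < q) to q − p. For instance
  ∂ac = c − a.
The resulting 7×21 matrix has rank 6, and its Smith normal form has invariant factors (1,1,1,1,1,1).

∂_2: C_2 → C_1 maps a triangle to the signed sum of its edges. For instance
  ∂ade = de − ae + ad,
  ∂cdf = df − cf + cd.
As a 21×14 matrix over Z this has rank 13, with invariant factors (1,1,1,1,1,1,1,1,1,1,1,1,1).

Now H_k = ker ∂_k / im ∂_{k+1}, so:

  H_0: rank C_0 − rank ∂_1 = 7 − 6 = 1, and the invariant factors of ∂_1 are all 1, so H_0 = Z.
  H_1: rank ker ∂_1 − rank ∂_2 = (21 − 6) − 13 = 2, and the invariant factors of ∂_2 are all 1, so H_1 = Z^2.
  H_2: rank ker ∂_2 − rank ∂_3 = (14 − 13) − 0 = 1, and there is no ∂_3, so H_2 = Z.

H_0 ≅ Z,  H_1 ≅ Z^2,  H_2 ≅ Z.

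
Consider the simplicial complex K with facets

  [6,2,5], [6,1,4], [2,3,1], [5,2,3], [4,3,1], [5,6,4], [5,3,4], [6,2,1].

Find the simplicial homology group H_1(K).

We work with the vertex ordering 1 < 2 < 3 < 4 < 5 < 6. The simplices of K, each written with vertices in increasing order, are:

  0-simplices (6): [1], [2], [3], [4], [5], [6]
  1-simplices (12): [1,2], [1,3], [1,4], [1,6], [2,3], [2,5], [2,6], [3,4], [3,5], [4,5], [4,6], [5,6]
  2-simplices (8): [1,2,3], [1,2,6], [1,3,4], [1,4,6], [2,3,5], [2,5,6], [3,4,5], [4,5,6]

Hence C_0 ≅ Z^6, C_1 ≅ Z^12, C_2 ≅ Z^8.

∂_1: C_1 → C_0 is given by ∂[p,q] = [q] − [p].
The 6×12 boundary matrix has rank 5 and Smith normal form diag(1,1,1,1,1).

∂_2: C_2 → C_1 sends each 2-simplex [p,q,r] to [q,r] − [p,r] + [p,q]. For instance
  ∂[1,4,6] = [4,6] − [1,6] + [1,4],
  ∂[1,3,4] = [3,4] − [1,4] + [1,3].
As a 12×8 matrix over Z this has rank 7, with invariant factors (1,1,1,1,1,1,1).

Computing H_k = (kernel of ∂_k) / (image of ∂_{k+1}):

  H_1: rank ker ∂_1 − rank ∂_2 = (12 − 5) − 7 = 0, and the invariant factors of ∂_2 are all 1, so H_1 = 0.

H_1 ≅ 0.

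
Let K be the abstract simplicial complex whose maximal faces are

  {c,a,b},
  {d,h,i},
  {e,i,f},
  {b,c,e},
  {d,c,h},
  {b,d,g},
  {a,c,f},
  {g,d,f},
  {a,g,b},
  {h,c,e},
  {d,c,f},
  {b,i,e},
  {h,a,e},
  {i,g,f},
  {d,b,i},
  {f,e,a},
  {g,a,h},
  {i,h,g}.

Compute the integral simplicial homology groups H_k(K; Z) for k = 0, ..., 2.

H_0 ≅ Z,  H_1 ≅ Z ⊕ Z/2Z,  H_2 = 0.

Take the total order a < b < c < d < e < f < g < h < i on the vertex set. Then K (dimension 2) consists of the simplices:

  0-simplices (9): a, b, c, d, e, f, g, h, i
  1-simplices (27): ab, ac, ae, af, ag, ah, bc, bd, be, bg, bi, cd, ce, cf, ch, df, dg, dh, di, ef, eh, ei, fg, fi, gh, gi, hi
  2-simplices (18): abc, abg, acf, aef, aeh, agh, bce, bdg, bdi, bei, cdf, cdh, ceh, dfg, dhi, efi, fgi, ghi

so the chain groups are C_0 ≅ Z^9, C_1 ≅ Z^27, C_2 ≅ Z^18.

Boundary ∂_1: C_1 → C_0 is given by ∂[p,q] = [q] − [p]. For instance
  ∂gi = i − g.
This gives a 9×27 integer matrix of rank 8; reducing to Smith normal form yields diagonal entries (1,1,1,1,1,1,1,1).

The boundary map ∂_2: C_2 → C_1 sends each 2-simplex [p,q,r] to [q,r] − [p,r] + [p,q]. For instance
  ∂acf = cf − af + ac,
  ∂abc = bc − ac + ab.
The 27×18 boundary matrix has rank 18 and Smith normal form diag(1,1,1,1,1,1,1,1,1,1,1,1,1,1,1,1,1,2).

Now H_k = ker ∂_k / im ∂_{k+1}, so:

  H_0: rank C_0 − rank ∂_1 = 9 − 8 = 1, and the invariant factors of ∂_1 are all 1, so H_0 = Z.
  H_1: rank ker ∂_1 − rank ∂_2 = (27 − 8) − 18 = 1, and ∂_2 has invariant factor 2 > 1, so H_1 = Z ⊕ Z/2Z.
  H_2: rank ker ∂_2 − rank ∂_3 = (18 − 18) − 0 = 0, and there is no ∂_3, so H_2 = 0.

As a check, the Euler characteristic is 9 − 27 + 18 = 0, which agrees with 1 − 1 + 0 = 0.
(K is a triangulation of the Klein bottle.)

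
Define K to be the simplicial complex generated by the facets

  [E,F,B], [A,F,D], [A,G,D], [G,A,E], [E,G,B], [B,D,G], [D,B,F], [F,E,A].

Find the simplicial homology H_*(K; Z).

H_0 = Z,  H_1 = 0,  H_2 = Z.

Order the vertices as A < B < D < E < F < G. Listing each simplex with vertices in this order, K has dimension 2 with simplices:

  0-simplices (6): A, B, D, E, F, G
  1-simplices (12): AD, AE, AF, AG, BD, BE, BF, BG, DF, DG, EF, EG
  2-simplices (8): ADF, ADG, AEF, AEG, BDF, BDG, BEF, BEG

so the chain groups are C_0 ≅ Z^6, C_1 ≅ Z^12, C_2 ≅ Z^8.

The boundary map ∂_1: C_1 → C_0 maps an edge to its endpoints' difference, ∂[p,q] = q − p.
The resulting 6×12 matrix has rank 5, and its Smith normal form has invariant factors (1,1,1,1,1).

Boundary ∂_2: C_2 → C_1 acts by ∂[p,q,r] = [q,r] − [p,r] + [p,q]. For instance
  ∂ADG = DG − AG + AD,
  ∂AEG = EG − AG + AE.
As a 12×8 matrix over Z this has rank 7, with invariant factors (1,1,1,1,1,1,1).

Reading off H_k = ker ∂_k / im ∂_{k+1}:

  H_0: rank C_0 − rank ∂_1 = 6 − 5 = 1, and the invariant factors of ∂_1 are all 1, so H_0 = Z.
  H_1: rank ker ∂_1 − rank ∂_2 = (12 − 5) − 7 = 0, and the invariant factors of ∂_2 are all 1, so H_1 = 0.
  H_2: rank ker ∂_2 − rank ∂_3 = (8 − 7) − 0 = 1, and there is no ∂_3, so H_2 = Z.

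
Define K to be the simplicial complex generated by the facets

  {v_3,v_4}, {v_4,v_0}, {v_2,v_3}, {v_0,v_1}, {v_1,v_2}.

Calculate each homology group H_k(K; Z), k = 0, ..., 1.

We work with the vertex ordering v_0 < v_1 < v_2 < v_3 < v_4. The simplices of K, each written with vertices in increasing order, are:

  0-simplices (5): [v_0], [v_1], [v_2], [v_3], [v_4]
  1-simplices (5): [v_0,v_1], [v_0,v_4], [v_1,v_2], [v_2,v_3], [v_3,v_4]

giving chain groups C_0 ≅ Z^5, C_1 ≅ Z^5.

∂_1: C_1 → C_0 maps an edge to its endpoints' difference, ∂[p,q] = q − p.
The 5×5 boundary matrix has rank 4 and Smith normal form diag(1,1,1,1).

Computing H_k = (kernel of ∂_k) / (image of ∂_{k+1}):

  H_0: rank C_0 − rank ∂_1 = 5 − 4 = 1, and the invariant factors of ∂_1 are all 1, so H_0 = Z.
  H_1: rank ker ∂_1 − rank ∂_2 = (5 − 4) − 0 = 1, and there is no ∂_2, so H_1 = Z.

As a check, the Euler characteristic is 5 − 5 = 0, which agrees with 1 − 1 = 0.

H_0 ≅ Z,  H_1 ≅ Z.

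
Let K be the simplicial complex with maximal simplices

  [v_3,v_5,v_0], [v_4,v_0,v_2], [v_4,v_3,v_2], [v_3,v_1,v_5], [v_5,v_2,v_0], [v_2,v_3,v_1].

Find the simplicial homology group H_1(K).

H_1 = Z.

K has 6 vertices, 12 edges, 6 triangles.
rank ∂_1 = 5, rank ∂_2 = 6 ⇒ b_1 = 12 − 5 − 6 = 1; all invariant factors of ∂_2 are 1 so no torsion. So H_1 = Z.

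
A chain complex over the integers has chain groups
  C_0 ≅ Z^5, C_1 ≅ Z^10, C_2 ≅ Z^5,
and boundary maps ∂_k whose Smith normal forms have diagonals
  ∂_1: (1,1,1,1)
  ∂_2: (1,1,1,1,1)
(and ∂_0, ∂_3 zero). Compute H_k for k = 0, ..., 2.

H_0: b_0 = 5 − 0 − 4 = 1; torsion from ∂_1 factors > 1: none. So H_0 ≅ Z.
H_1: b_1 = 10 − 4 − 5 = 1; torsion from ∂_2 factors > 1: none. So H_1 ≅ Z.
H_2: b_2 = 5 − 5 − 0 = 0; torsion from ∂_3 factors > 1: none. So H_2 ≅ 0.

H_0 ≅ Z,  H_1 ≅ Z,  H_2 = 0.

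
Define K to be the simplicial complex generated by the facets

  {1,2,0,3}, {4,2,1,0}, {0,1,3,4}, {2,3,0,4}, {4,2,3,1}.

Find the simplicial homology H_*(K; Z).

H_0 = Z,  H_1 = 0,  H_2 = 0,  H_3 = Z.

Order the vertices as 0 < 1 < 2 < 3 < 4. Listing each simplex with vertices in this order, K has dimension 3 with simplices:

  0-simplices (5): [0], [1], [2], [3], [4]
  1-simplices (10): [0,1], [0,2], [0,3], [0,4], [1,2], [1,3], [1,4], [2,3], [2,4], [3,4]
  2-simplices (10): [0,1,2], [0,1,3], [0,1,4], [0,2,3], [0,2,4], [0,3,4], [1,2,3], [1,2,4], [1,3,4], [2,3,4]
  3-simplices (5): [0,1,2,3], [0,1,2,4], [0,1,3,4], [0,2,3,4], [1,2,3,4]

giving chain groups C_0 ≅ Z^5, C_1 ≅ Z^10, C_2 ≅ Z^10, C_3 ≅ Z^5.

∂_1: C_1 → C_0 is given by ∂[p,q] = [q] − [p]. For instance
  ∂[1,2] = [2] − [1].
The 5×10 boundary matrix has rank 4 and Smith normal form diag(1,1,1,1).

The boundary map ∂_2: C_2 → C_1 sends each 2-simplex [p,q,r] to [q,r] − [p,r] + [p,q]. For instance
  ∂[0,2,4] = [2,4] − [0,4] + [0,2],
  ∂[1,2,3] = [2,3] − [1,3] + [1,2].
As a 10×10 matrix over Z this has rank 6, with invariant factors (1,1,1,1,1,1).

∂_3: C_3 → C_2 sends each 3-simplex σ to the alternating sum Σ_i (−1)^i (σ with its i-th vertex removed). For instance
  ∂[0,1,3,4] = [1,3,4] − [0,3,4] + [0,1,4] − [0,1,3],
  ∂[0,1,2,3] = [1,2,3] − [0,2,3] + [0,1,3] − [0,1,2].
As a 10×5 matrix over Z this has rank 4, with invariant factors (1,1,1,1).

From H_k ≅ ker(∂_k) / im(∂_{k+1}) we obtain:

  H_0: rank C_0 − rank ∂_1 = 5 − 4 = 1, and the invariant factors of ∂_1 are all 1, so H_0 = Z.
  H_1: rank ker ∂_1 − rank ∂_2 = (10 − 4) − 6 = 0, and the invariant factors of ∂_2 are all 1, so H_1 = 0.
  H_2: rank ker ∂_2 − rank ∂_3 = (10 − 6) − 4 = 0, and the invariant factors of ∂_3 are all 1, so H_2 = 0.
  H_3: rank ker ∂_3 − rank ∂_4 = (5 − 4) − 0 = 1, and there is no ∂_4, so H_3 = Z.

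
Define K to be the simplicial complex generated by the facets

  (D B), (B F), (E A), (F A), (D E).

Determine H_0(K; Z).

Order the vertices as A < B < D < E < F. Listing each simplex with vertices in this order, K has dimension 1 with simplices:

  0-simplices (5): A, B, D, E, F
  1-simplices (5): AE, AF, BD, BF, DE

Hence C_0 ≅ Z^5, C_1 ≅ Z^5.

Boundary ∂_1: C_1 → C_0 sends each edge [p,q] (with p < q) to q − p. For instance
  ∂AE = E − A.
The resulting 5×5 matrix has rank 4, and its Smith normal form has invariant factors (1,1,1,1).

Reading off H_k = ker ∂_k / im ∂_{k+1}:

  H_0: rank C_0 − rank ∂_1 = 5 − 4 = 1, and the invariant factors of ∂_1 are all 1, so H_0 = Z.

(K is a triangulation of the circle S^1.)

H_0 ≅ Z.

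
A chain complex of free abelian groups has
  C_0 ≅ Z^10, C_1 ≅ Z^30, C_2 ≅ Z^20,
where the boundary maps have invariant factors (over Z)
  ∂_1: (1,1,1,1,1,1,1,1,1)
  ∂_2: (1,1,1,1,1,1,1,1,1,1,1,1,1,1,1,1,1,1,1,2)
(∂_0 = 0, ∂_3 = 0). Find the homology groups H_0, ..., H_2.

H_0: b_0 = 10 − 0 − 9 = 1; torsion from ∂_1 factors > 1: none. So H_0 ≅ Z.
H_1: b_1 = 30 − 9 − 20 = 1; torsion from ∂_2 factors > 1: [2]. So H_1 ≅ Z ⊕ Z/2.
H_2: b_2 = 20 − 20 − 0 = 0; torsion from ∂_3 factors > 1: none. So H_2 ≅ 0.

H_0 ≅ Z,  H_1 ≅ Z ⊕ Z/2,  H_2 = 0.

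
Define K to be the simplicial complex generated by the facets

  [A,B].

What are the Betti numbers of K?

Order the vertices as A < B. Listing each simplex with vertices in this order, K has dimension 1 with simplices:

  0-simplices (2): A, B
  1-simplices (1): AB

giving chain groups C_0 ≅ Z^2, C_1 ≅ Z^1.

The boundary map ∂_1: C_1 → C_0 sends each edge [p,q] (with p < q) to q − p.
The resulting 2×1 matrix has rank 1, and its Smith normal form has invariant factors (1).

Computing H_k = (kernel of ∂_k) / (image of ∂_{k+1}):

  H_0: rank C_0 − rank ∂_1 = 2 − 1 = 1, and the invariant factors of ∂_1 are all 1, so H_0 = Z.
  H_1: rank ker ∂_1 − rank ∂_2 = (1 − 1) − 0 = 0, and there is no ∂_2, so H_1 = 0.

(K is a triangulation of the 1-simplex.)

Hence the Betti numbers are b_0 = 1, b_1 = 0.

b_0 = 1, b_1 = 0.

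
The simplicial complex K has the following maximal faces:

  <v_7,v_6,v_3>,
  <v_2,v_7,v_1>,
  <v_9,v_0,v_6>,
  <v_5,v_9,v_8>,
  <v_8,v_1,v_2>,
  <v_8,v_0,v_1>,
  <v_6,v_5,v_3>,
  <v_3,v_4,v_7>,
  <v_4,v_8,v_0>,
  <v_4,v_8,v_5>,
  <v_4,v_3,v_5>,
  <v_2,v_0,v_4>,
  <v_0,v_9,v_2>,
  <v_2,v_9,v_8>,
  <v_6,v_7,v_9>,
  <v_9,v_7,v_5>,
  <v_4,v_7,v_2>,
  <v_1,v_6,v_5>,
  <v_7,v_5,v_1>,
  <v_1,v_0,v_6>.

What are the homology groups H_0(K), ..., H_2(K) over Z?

Order the vertices as v_0 < v_1 < v_2 < v_3 < v_4 < v_5 < v_6 < v_7 < v_8 < v_9. Listing each simplex with vertices in this order, K has dimension 2 with simplices:

  0-simplices (10): [v_0], [v_1], [v_2], [v_3], [v_4], [v_5], [v_6], [v_7], [v_8], [v_9]
  1-simplices (30): (30 of them)
  2-simplices (20): (20 of them)

giving chain groups C_0 ≅ Z^10, C_1 ≅ Z^30, C_2 ≅ Z^20.

∂_1: C_1 → C_0 maps an edge to its endpoints' difference, ∂[p,q] = q − p.
This gives a 10×30 integer matrix of rank 9; reducing to Smith normal form yields diagonal entries (1,1,1,1,1,1,1,1,1).

The boundary map ∂_2: C_2 → C_1 acts by ∂[p,q,r] = [q,r] − [p,r] + [p,q]. For instance
  ∂[v_2,v_4,v_7] = [v_4,v_7] − [v_2,v_7] + [v_2,v_4],
  ∂[v_0,v_2,v_9] = [v_2,v_9] − [v_0,v_9] + [v_0,v_2].
This gives a 30×20 integer matrix of rank 20; reducing to Smith normal form yields diagonal entries (1,1,1,1,1,1,1,1,1,1,1,1,1,1,1,1,1,1,1,2).

From H_k ≅ ker(∂_k) / im(∂_{k+1}) we obtain:

  H_0: rank C_0 − rank ∂_1 = 10 − 9 = 1, and the invariant factors of ∂_1 are all 1, so H_0 ≅ Z.
  H_1: rank ker ∂_1 − rank ∂_2 = (30 − 9) − 20 = 1, and ∂_2 has invariant factor 2 > 1, so H_1 ≅ Z ⊕ Z/2Z.
  H_2: rank ker ∂_2 − rank ∂_3 = (20 − 20) − 0 = 0, and there is no ∂_3, so H_2 ≅ 0.

As a check, the Euler characteristic is 10 − 30 + 20 = 0, which agrees with 1 − 1 + 0 = 0.
(K is a triangulation of the Klein bottle.)

H_0 ≅ Z,  H_1 ≅ Z ⊕ Z/2Z,  H_2 = 0.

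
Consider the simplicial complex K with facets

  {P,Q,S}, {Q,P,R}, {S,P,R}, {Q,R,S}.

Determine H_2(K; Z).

We work with the vertex ordering P < Q < R < S. The simplices of K, each written with vertices in increasing order, are:

  0-simplices (4): P, Q, R, S
  1-simplices (6): PQ, PR, PS, QR, QS, RS
  2-simplices (4): PQR, PQS, PRS, QRS

giving chain groups C_0 ≅ Z^4, C_1 ≅ Z^6, C_2 ≅ Z^4.

The boundary map ∂_1: C_1 → C_0 maps an edge to its endpoints' difference, ∂[p,q] = q − p. For instance
  ∂PQ = Q − P.
This gives a 4×6 integer matrix of rank 3; reducing to Smith normal form yields diagonal entries (1,1,1).

The boundary map ∂_2: C_2 → C_1 acts by ∂[p,q,r] = [q,r] − [p,r] + [p,q]. For instance
  ∂PRS = RS − PS + PR,
  ∂PQS = QS − PS + PQ.
As a 6×4 matrix over Z this has rank 3, with invariant factors (1,1,1).

Reading off H_k = ker ∂_k / im ∂_{k+1}:

  H_2: rank ker ∂_2 − rank ∂_3 = (4 − 3) − 0 = 1, and there is no ∂_3, so H_2 ≅ Z.

(K is a triangulation of the 2-sphere S^2.)

H_2 ≅ Z.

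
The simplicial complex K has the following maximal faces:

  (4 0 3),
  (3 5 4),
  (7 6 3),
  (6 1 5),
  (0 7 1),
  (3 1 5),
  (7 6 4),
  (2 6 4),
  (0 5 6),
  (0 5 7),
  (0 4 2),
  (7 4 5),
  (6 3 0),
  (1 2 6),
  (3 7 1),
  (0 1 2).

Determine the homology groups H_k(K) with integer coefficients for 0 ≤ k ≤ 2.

Order the vertices as 0 < 1 < 2 < 3 < 4 < 5 < 6 < 7. Listing each simplex with vertices in this order, K has dimension 2 with simplices:

  0-simplices (8): [0], [1], [2], [3], [4], [5], [6], [7]
  1-simplices (24): (24 of them)
  2-simplices (16): [0,1,2], [0,1,7], [0,2,4], [0,3,4], [0,3,6], [0,5,6], [0,5,7], [1,2,6], [1,3,5], [1,3,7], [1,5,6], [2,4,6], [3,4,5], [3,6,7], [4,5,7], [4,6,7]

Hence C_0 ≅ Z^8, C_1 ≅ Z^24, C_2 ≅ Z^16.

The boundary map ∂_1: C_1 → C_0 sends each edge [p,q] (with p < q) to q − p.
The 8×24 boundary matrix has rank 7 and Smith normal form diag(1,1,1,1,1,1,1).

∂_2: C_2 → C_1 maps a triangle to the signed sum of its edges. For instance
  ∂[0,5,6] = [5,6] − [0,6] + [0,5],
  ∂[1,2,6] = [2,6] − [1,6] + [1,2].
As a 24×16 matrix over Z this has rank 15, with invariant factors (1,1,1,1,1,1,1,1,1,1,1,1,1,1,1).

Computing H_k = (kernel of ∂_k) / (image of ∂_{k+1}):

  H_0: rank C_0 − rank ∂_1 = 8 − 7 = 1, and the invariant factors of ∂_1 are all 1, so H_0 ≅ Z.
  H_1: rank ker ∂_1 − rank ∂_2 = (24 − 7) − 15 = 2, and the invariant factors of ∂_2 are all 1, so H_1 ≅ Z^2.
  H_2: rank ker ∂_2 − rank ∂_3 = (16 − 15) − 0 = 1, and there is no ∂_3, so H_2 ≅ Z.

As a check, the Euler characteristic is 8 − 24 + 16 = 0, which agrees with 1 − 2 + 1 = 0.

H_0 ≅ Z,  H_1 ≅ Z^2,  H_2 ≅ Z.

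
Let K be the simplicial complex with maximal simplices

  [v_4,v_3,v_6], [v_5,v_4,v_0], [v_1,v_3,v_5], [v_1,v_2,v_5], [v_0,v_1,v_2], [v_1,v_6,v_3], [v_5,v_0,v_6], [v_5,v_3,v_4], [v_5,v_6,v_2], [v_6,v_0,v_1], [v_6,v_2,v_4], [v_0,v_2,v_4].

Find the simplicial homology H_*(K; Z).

We work with the vertex ordering v_0 < v_1 < v_2 < v_3 < v_4 < v_5 < v_6. The simplices of K, each written with vertices in increasing order, are:

  0-simplices (7): [v_0], [v_1], [v_2], [v_3], [v_4], [v_5], [v_6]
  1-simplices (18): (18 of them)
  2-simplices (12): (12 of them)

giving chain groups C_0 ≅ Z^7, C_1 ≅ Z^18, C_2 ≅ Z^12.

∂_1: C_1 → C_0 is given by ∂[p,q] = [q] − [p]. For instance
  ∂[v_4,v_6] = [v_6] − [v_4].
This gives a 7×18 integer matrix of rank 6; reducing to Smith normal form yields diagonal entries (1,1,1,1,1,1).

Boundary ∂_2: C_2 → C_1 maps a triangle to the signed sum of its edges. For instance
  ∂[v_2,v_4,v_6] = [v_4,v_6] − [v_2,v_6] + [v_2,v_4],
  ∂[v_0,v_1,v_2] = [v_1,v_2] − [v_0,v_2] + [v_0,v_1].
As a 18×12 matrix over Z this has rank 12, with invariant factors (1,1,1,1,1,1,1,1,1,1,1,2).

Now H_k = ker ∂_k / im ∂_{k+1}, so:

  H_0: rank C_0 − rank ∂_1 = 7 − 6 = 1, and the invariant factors of ∂_1 are all 1, so H_0 = Z.
  H_1: rank ker ∂_1 − rank ∂_2 = (18 − 6) − 12 = 0, and ∂_2 has invariant factor 2 > 1, so H_1 = Z/2Z.
  H_2: rank ker ∂_2 − rank ∂_3 = (12 − 12) − 0 = 0, and there is no ∂_3, so H_2 = 0.

H_0 = Z,  H_1 = Z/2Z,  H_2 = 0.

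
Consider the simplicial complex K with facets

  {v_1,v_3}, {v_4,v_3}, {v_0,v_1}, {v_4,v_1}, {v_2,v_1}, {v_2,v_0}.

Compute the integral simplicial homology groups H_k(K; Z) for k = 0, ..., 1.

H_0 ≅ Z,  H_1 ≅ Z^2.

We work with the vertex ordering v_0 < v_1 < v_2 < v_3 < v_4. The simplices of K, each written with vertices in increasing order, are:

  0-simplices (5): [v_0], [v_1], [v_2], [v_3], [v_4]
  1-simplices (6): [v_0,v_1], [v_0,v_2], [v_1,v_2], [v_1,v_3], [v_1,v_4], [v_3,v_4]

giving chain groups C_0 ≅ Z^5, C_1 ≅ Z^6.

∂_1: C_1 → C_0 is given by ∂[p,q] = [q] − [p].
The resulting 5×6 matrix has rank 4, and its Smith normal form has invariant factors (1,1,1,1).

Now H_k = ker ∂_k / im ∂_{k+1}, so:

  H_0: rank C_0 − rank ∂_1 = 5 − 4 = 1, and the invariant factors of ∂_1 are all 1, so H_0 ≅ Z.
  H_1: rank ker ∂_1 − rank ∂_2 = (6 − 4) − 0 = 2, and there is no ∂_2, so H_1 ≅ Z^2.

As a check, the Euler characteristic is 5 − 6 = -1, which agrees with 1 − 2 = -1.
(K is a triangulation of a wedge of 2 circles.)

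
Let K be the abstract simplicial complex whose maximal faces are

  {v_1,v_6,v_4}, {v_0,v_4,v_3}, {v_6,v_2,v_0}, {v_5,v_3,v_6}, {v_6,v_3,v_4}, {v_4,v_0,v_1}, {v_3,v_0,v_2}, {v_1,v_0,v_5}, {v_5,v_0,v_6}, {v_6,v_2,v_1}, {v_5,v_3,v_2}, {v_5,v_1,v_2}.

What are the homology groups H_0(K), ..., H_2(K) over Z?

H_0 ≅ Z,  H_1 ≅ Z_2,  H_2 = 0.

Take the total order v_0 < v_1 < v_2 < v_3 < v_4 < v_5 < v_6 on the vertex set. Then K (dimension 2) consists of the simplices:

  0-simplices (7): [v_0], [v_1], [v_2], [v_3], [v_4], [v_5], [v_6]
  1-simplices (18): (18 of them)
  2-simplices (12): (12 of them)

Hence C_0 ≅ Z^7, C_1 ≅ Z^18, C_2 ≅ Z^12.

Boundary ∂_1: C_1 → C_0 maps an edge to its endpoints' difference, ∂[p,q] = q − p.
This gives a 7×18 integer matrix of rank 6; reducing to Smith normal form yields diagonal entries (1,1,1,1,1,1).

Boundary ∂_2: C_2 → C_1 sends each 2-simplex [p,q,r] to [q,r] − [p,r] + [p,q]. For instance
  ∂[v_2,v_3,v_5] = [v_3,v_5] − [v_2,v_5] + [v_2,v_3],
  ∂[v_1,v_2,v_5] = [v_2,v_5] − [v_1,v_5] + [v_1,v_2].
The 18×12 boundary matrix has rank 12 and Smith normal form diag(1,1,1,1,1,1,1,1,1,1,1,2).

From H_k ≅ ker(∂_k) / im(∂_{k+1}) we obtain:

  H_0: rank C_0 − rank ∂_1 = 7 − 6 = 1, and the invariant factors of ∂_1 are all 1, so H_0 ≅ Z.
  H_1: rank ker ∂_1 − rank ∂_2 = (18 − 6) − 12 = 0, and ∂_2 has invariant factor 2 > 1, so H_1 ≅ Z_2.
  H_2: rank ker ∂_2 − rank ∂_3 = (12 − 12) − 0 = 0, and there is no ∂_3, so H_2 ≅ 0.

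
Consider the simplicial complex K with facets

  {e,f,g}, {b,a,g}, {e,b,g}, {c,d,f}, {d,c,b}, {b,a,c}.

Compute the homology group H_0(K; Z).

Fix the vertex order a < b < c < d < e < f < g and write every simplex with vertices in increasing order. Then dim K = 2 and the simplices of K are:

  0-simplices (7): a, b, c, d, e, f, g
  1-simplices (13): ab, ac, ag, bc, bd, be, bg, cd, cf, df, ef, eg, fg
  2-simplices (6): abc, abg, bcd, beg, cdf, efg

giving chain groups C_0 ≅ Z^7, C_1 ≅ Z^13, C_2 ≅ Z^6.

∂_1: C_1 → C_0 is given by ∂[p,q] = [q] − [p]. For instance
  ∂ef = f − e.
As a 7×13 matrix over Z this has rank 6, with invariant factors (1,1,1,1,1,1).

The boundary map ∂_2: C_2 → C_1 maps a triangle to the signed sum of its edges. For instance
  ∂beg = eg − bg + be,
  ∂abg = bg − ag + ab.
As a 13×6 matrix over Z this has rank 6, with invariant factors (1,1,1,1,1,1).

Computing H_k = (kernel of ∂_k) / (image of ∂_{k+1}):

  H_0: rank C_0 − rank ∂_1 = 7 − 6 = 1, and the invariant factors of ∂_1 are all 1, so H_0 ≅ Z.

H_0 ≅ Z.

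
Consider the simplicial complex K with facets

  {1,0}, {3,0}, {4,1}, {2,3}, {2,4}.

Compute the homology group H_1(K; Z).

K has 5 vertices, 5 edges.
rank ∂_1 = 4, rank ∂_2 = 0 ⇒ b_1 = 5 − 4 − 0 = 1. So H_1 ≅ Z.

H_1 = Z.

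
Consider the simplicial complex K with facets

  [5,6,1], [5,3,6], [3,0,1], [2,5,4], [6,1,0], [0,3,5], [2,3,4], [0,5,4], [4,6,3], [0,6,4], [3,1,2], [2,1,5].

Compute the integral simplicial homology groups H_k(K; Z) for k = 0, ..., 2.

Fix the vertex order 0 < 1 < 2 < 3 < 4 < 5 < 6 and write every simplex with vertices in increasing order. Then dim K = 2 and the simplices of K are:

  0-simplices (7): [0], [1], [2], [3], [4], [5], [6]
  1-simplices (18): [0,1], [0,3], [0,4], [0,5], [0,6], [1,2], [1,3], [1,5], [1,6], [2,3], [2,4], [2,5], [3,4], [3,5], [3,6], [4,5], [4,6], [5,6]
  2-simplices (12): [0,1,3], [0,1,6], [0,3,5], [0,4,5], [0,4,6], [1,2,3], [1,2,5], [1,5,6], [2,3,4], [2,4,5], [3,4,6], [3,5,6]

so the chain groups are C_0 ≅ Z^7, C_1 ≅ Z^18, C_2 ≅ Z^12.

The boundary map ∂_1: C_1 → C_0 is given by ∂[p,q] = [q] − [p]. For instance
  ∂[5,6] = [6] − [5].
The 7×18 boundary matrix has rank 6 and Smith normal form diag(1,1,1,1,1,1).

Boundary ∂_2: C_2 → C_1 maps a triangle to the signed sum of its edges. For instance
  ∂[3,5,6] = [5,6] − [3,6] + [3,5],
  ∂[0,4,5] = [4,5] − [0,5] + [0,4].
The 18×12 boundary matrix has rank 12 and Smith normal form diag(1,1,1,1,1,1,1,1,1,1,1,2).

Reading off H_k = ker ∂_k / im ∂_{k+1}:

  H_0: rank C_0 − rank ∂_1 = 7 − 6 = 1, and the invariant factors of ∂_1 are all 1, so H_0 = Z.
  H_1: rank ker ∂_1 − rank ∂_2 = (18 − 6) − 12 = 0, and ∂_2 has invariant factor 2 > 1, so H_1 = Z/2Z.
  H_2: rank ker ∂_2 − rank ∂_3 = (12 − 12) − 0 = 0, and there is no ∂_3, so H_2 = 0.

H_0 ≅ Z,  H_1 ≅ Z/2Z,  H_2 = 0.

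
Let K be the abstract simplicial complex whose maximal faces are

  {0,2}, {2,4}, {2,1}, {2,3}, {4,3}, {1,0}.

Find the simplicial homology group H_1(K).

H_1 = Z^2.

Take the total order 0 < 1 < 2 < 3 < 4 on the vertex set. Then K (dimension 1) consists of the simplices:

  0-simplices (5): [0], [1], [2], [3], [4]
  1-simplices (6): [0,1], [0,2], [1,2], [2,3], [2,4], [3,4]

so the chain groups are C_0 ≅ Z^5, C_1 ≅ Z^6.

Boundary ∂_1: C_1 → C_0 maps an edge to its endpoints' difference, ∂[p,q] = q − p.
The 5×6 boundary matrix has rank 4 and Smith normal form diag(1,1,1,1).

Reading off H_k = ker ∂_k / im ∂_{k+1}:

  H_1: rank ker ∂_1 − rank ∂_2 = (6 − 4) − 0 = 2, and there is no ∂_2, so H_1 ≅ Z^2.

(K is a triangulation of a wedge of 2 circles.)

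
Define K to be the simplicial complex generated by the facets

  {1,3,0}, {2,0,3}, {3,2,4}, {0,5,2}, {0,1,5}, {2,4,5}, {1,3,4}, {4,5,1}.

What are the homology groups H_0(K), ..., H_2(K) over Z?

H_0 = Z,  H_1 = 0,  H_2 = Z.

Take the total order 0 < 1 < 2 < 3 < 4 < 5 on the vertex set. Then K (dimension 2) consists of the simplices:

  0-simplices (6): [0], [1], [2], [3], [4], [5]
  1-simplices (12): [0,1], [0,2], [0,3], [0,5], [1,3], [1,4], [1,5], [2,3], [2,4], [2,5], [3,4], [4,5]
  2-simplices (8): [0,1,3], [0,1,5], [0,2,3], [0,2,5], [1,3,4], [1,4,5], [2,3,4], [2,4,5]

Hence C_0 ≅ Z^6, C_1 ≅ Z^12, C_2 ≅ Z^8.

Boundary ∂_1: C_1 → C_0 sends each edge [p,q] (with p < q) to q − p.
As a 6×12 matrix over Z this has rank 5, with invariant factors (1,1,1,1,1).

The boundary map ∂_2: C_2 → C_1 acts by ∂[p,q,r] = [q,r] − [p,r] + [p,q]. For instance
  ∂[0,2,3] = [2,3] − [0,3] + [0,2],
  ∂[0,1,3] = [1,3] − [0,3] + [0,1].
The 12×8 boundary matrix has rank 7 and Smith normal form diag(1,1,1,1,1,1,1).

Reading off H_k = ker ∂_k / im ∂_{k+1}:

  H_0: rank C_0 − rank ∂_1 = 6 − 5 = 1, and the invariant factors of ∂_1 are all 1, so H_0 ≅ Z.
  H_1: rank ker ∂_1 − rank ∂_2 = (12 − 5) − 7 = 0, and the invariant factors of ∂_2 are all 1, so H_1 ≅ 0.
  H_2: rank ker ∂_2 − rank ∂_3 = (8 − 7) − 0 = 1, and there is no ∂_3, so H_2 ≅ Z.

As a check, the Euler characteristic is 6 − 12 + 8 = 2, which agrees with 1 − 0 + 1 = 2.
(K is a triangulation of the 2-sphere S^2.)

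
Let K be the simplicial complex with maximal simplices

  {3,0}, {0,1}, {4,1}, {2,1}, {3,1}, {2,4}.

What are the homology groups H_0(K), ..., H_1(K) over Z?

H_0 ≅ Z,  H_1 ≅ Z^2.

Take the total order 0 < 1 < 2 < 3 < 4 on the vertex set. Then K (dimension 1) consists of the simplices:

  0-simplices (5): [0], [1], [2], [3], [4]
  1-simplices (6): [0,1], [0,3], [1,2], [1,3], [1,4], [2,4]

giving chain groups C_0 ≅ Z^5, C_1 ≅ Z^6.

The boundary map ∂_1: C_1 → C_0 maps an edge to its endpoints' difference, ∂[p,q] = q − p.
As a 5×6 matrix over Z this has rank 4, with invariant factors (1,1,1,1).

Now H_k = ker ∂_k / im ∂_{k+1}, so:

  H_0: rank C_0 − rank ∂_1 = 5 − 4 = 1, and the invariant factors of ∂_1 are all 1, so H_0 ≅ Z.
  H_1: rank ker ∂_1 − rank ∂_2 = (6 − 4) − 0 = 2, and there is no ∂_2, so H_1 ≅ Z^2.

As a check, the Euler characteristic is 5 − 6 = -1, which agrees with 1 − 2 = -1.
(K is a triangulation of a wedge of 2 circles.)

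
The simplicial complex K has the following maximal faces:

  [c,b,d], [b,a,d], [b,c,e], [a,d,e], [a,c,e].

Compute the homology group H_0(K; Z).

H_0 = Z.

We work with the vertex ordering a < b < c < d < e. The simplices of K, each written with vertices in increasing order, are:

  0-simplices (5): a, b, c, d, e
  1-simplices (10): ab, ac, ad, ae, bc, bd, be, cd, ce, de
  2-simplices (5): abd, ace, ade, bcd, bce

so the chain groups are C_0 ≅ Z^5, C_1 ≅ Z^10, C_2 ≅ Z^5.

The boundary map ∂_1: C_1 → C_0 is given by ∂[p,q] = [q] − [p]. For instance
  ∂ac = c − a.
The 5×10 boundary matrix has rank 4 and Smith normal form diag(1,1,1,1).

∂_2: C_2 → C_1 sends each 2-simplex [p,q,r] to [q,r] − [p,r] + [p,q]. For instance
  ∂bce = ce − be + bc,
  ∂abd = bd − ad + ab.
The resulting 10×5 matrix has rank 5, and its Smith normal form has invariant factors (1,1,1,1,1).

Reading off H_k = ker ∂_k / im ∂_{k+1}:

  H_0: rank C_0 − rank ∂_1 = 5 − 4 = 1, and the invariant factors of ∂_1 are all 1, so H_0 ≅ Z.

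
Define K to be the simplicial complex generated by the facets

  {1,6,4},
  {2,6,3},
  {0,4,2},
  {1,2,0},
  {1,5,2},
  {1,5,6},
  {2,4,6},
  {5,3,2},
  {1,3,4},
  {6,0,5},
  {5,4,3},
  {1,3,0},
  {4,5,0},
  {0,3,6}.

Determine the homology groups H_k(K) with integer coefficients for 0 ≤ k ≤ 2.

Take the total order 0 < 1 < 2 < 3 < 4 < 5 < 6 on the vertex set. Then K (dimension 2) consists of the simplices:

  0-simplices (7): [0], [1], [2], [3], [4], [5], [6]
  1-simplices (21): [0,1], [0,2], [0,3], [0,4], [0,5], [0,6], [1,2], [1,3], [1,4], [1,5], [1,6], [2,3], [2,4], [2,5], [2,6], [3,4], [3,5], [3,6], [4,5], [4,6], [5,6]
  2-simplices (14): [0,1,2], [0,1,3], [0,2,4], [0,3,6], [0,4,5], [0,5,6], [1,2,5], [1,3,4], [1,4,6], [1,5,6], [2,3,5], [2,3,6], [2,4,6], [3,4,5]

so the chain groups are C_0 ≅ Z^7, C_1 ≅ Z^21, C_2 ≅ Z^14.

∂_1: C_1 → C_0 sends each edge [p,q] (with p < q) to q − p.
The 7×21 boundary matrix has rank 6 and Smith normal form diag(1,1,1,1,1,1).

Boundary ∂_2: C_2 → C_1 maps a triangle to the signed sum of its edges. For instance
  ∂[1,5,6] = [5,6] − [1,6] + [1,5],
  ∂[2,3,5] = [3,5] − [2,5] + [2,3].
As a 21×14 matrix over Z this has rank 13, with invariant factors (1,1,1,1,1,1,1,1,1,1,1,1,1).

Now H_k = ker ∂_k / im ∂_{k+1}, so:

  H_0: rank C_0 − rank ∂_1 = 7 − 6 = 1, and the invariant factors of ∂_1 are all 1, so H_0 = Z.
  H_1: rank ker ∂_1 − rank ∂_2 = (21 − 6) − 13 = 2, and the invariant factors of ∂_2 are all 1, so H_1 = Z^2.
  H_2: rank ker ∂_2 − rank ∂_3 = (14 − 13) − 0 = 1, and there is no ∂_3, so H_2 = Z.

As a check, the Euler characteristic is 7 − 21 + 14 = 0, which agrees with 1 − 2 + 1 = 0.

H_0 = Z,  H_1 = Z^2,  H_2 = Z.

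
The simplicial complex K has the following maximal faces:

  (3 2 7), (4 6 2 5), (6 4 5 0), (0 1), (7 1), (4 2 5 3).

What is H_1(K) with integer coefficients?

H_1 ≅ Z.

Take the total order 0 < 1 < 2 < 3 < 4 < 5 < 6 < 7 on the vertex set. Then K (dimension 3) consists of the simplices:

  0-simplices (8): [0], [1], [2], [3], [4], [5], [6], [7]
  1-simplices (16): [0,1], [0,4], [0,5], [0,6], [1,7], [2,3], [2,4], [2,5], [2,6], [2,7], [3,4], [3,5], [3,7], [4,5], [4,6], [5,6]
  2-simplices (11): [0,4,5], [0,4,6], [0,5,6], [2,3,4], [2,3,5], [2,3,7], [2,4,5], [2,4,6], [2,5,6], [3,4,5], [4,5,6]
  3-simplices (3): [0,4,5,6], [2,3,4,5], [2,4,5,6]

so the chain groups are C_0 ≅ Z^8, C_1 ≅ Z^16, C_2 ≅ Z^11, C_3 ≅ Z^3.

Boundary ∂_1: C_1 → C_0 sends each edge [p,q] (with p < q) to q − p.
As a 8×16 matrix over Z this has rank 7, with invariant factors (1,1,1,1,1,1,1).

∂_2: C_2 → C_1 acts by ∂[p,q,r] = [q,r] − [p,r] + [p,q]. For instance
  ∂[0,5,6] = [5,6] − [0,6] + [0,5],
  ∂[2,4,6] = [4,6] − [2,6] + [2,4].
This gives a 16×11 integer matrix of rank 8; reducing to Smith normal form yields diagonal entries (1,1,1,1,1,1,1,1).

The boundary map ∂_3: C_3 → C_2 sends each 3-simplex σ to the alternating sum Σ_i (−1)^i (σ with its i-th vertex removed). For instance
  ∂[0,4,5,6] = [4,5,6] − [0,5,6] + [0,4,6] − [0,4,5],
  ∂[2,4,5,6] = [4,5,6] − [2,5,6] + [2,4,6] − [2,4,5].
The 11×3 boundary matrix has rank 3 and Smith normal form diag(1,1,1).

From H_k ≅ ker(∂_k) / im(∂_{k+1}) we obtain:

  H_1: rank ker ∂_1 − rank ∂_2 = (16 − 7) − 8 = 1, and the invariant factors of ∂_2 are all 1, so H_1 ≅ Z.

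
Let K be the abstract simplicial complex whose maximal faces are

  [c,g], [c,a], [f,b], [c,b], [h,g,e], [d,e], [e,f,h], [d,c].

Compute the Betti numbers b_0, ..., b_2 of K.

K has 8 vertices, 11 edges, 2 triangles.
rank ∂_0 = 0, rank ∂_1 = 7 ⇒ b_0 = 8 − 0 − 7 = 1; all invariant factors of ∂_1 are 1 so no torsion. So H_0 ≅ Z.
rank ∂_1 = 7, rank ∂_2 = 2 ⇒ b_1 = 11 − 7 − 2 = 2; all invariant factors of ∂_2 are 1 so no torsion. So H_1 ≅ Z^2.
rank ∂_2 = 2, rank ∂_3 = 0 ⇒ b_2 = 2 − 2 − 0 = 0. So H_2 ≅ 0.

b_0 = 1, b_1 = 2, b_2 = 0.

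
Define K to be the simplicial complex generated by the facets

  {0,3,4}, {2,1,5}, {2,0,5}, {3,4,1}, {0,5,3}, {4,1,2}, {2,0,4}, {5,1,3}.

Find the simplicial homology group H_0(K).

Fix the vertex order 0 < 1 < 2 < 3 < 4 < 5 and write every simplex with vertices in increasing order. Then dim K = 2 and the simplices of K are:

  0-simplices (6): [0], [1], [2], [3], [4], [5]
  1-simplices (12): [0,2], [0,3], [0,4], [0,5], [1,2], [1,3], [1,4], [1,5], [2,4], [2,5], [3,4], [3,5]
  2-simplices (8): [0,2,4], [0,2,5], [0,3,4], [0,3,5], [1,2,4], [1,2,5], [1,3,4], [1,3,5]

giving chain groups C_0 ≅ Z^6, C_1 ≅ Z^12, C_2 ≅ Z^8.

∂_1: C_1 → C_0 maps an edge to its endpoints' difference, ∂[p,q] = q − p. For instance
  ∂[1,3] = [3] − [1].
The 6×12 boundary matrix has rank 5 and Smith normal form diag(1,1,1,1,1).

The boundary map ∂_2: C_2 → C_1 acts by ∂[p,q,r] = [q,r] − [p,r] + [p,q]. For instance
  ∂[0,2,4] = [2,4] − [0,4] + [0,2],
  ∂[1,2,4] = [2,4] − [1,4] + [1,2].
The resulting 12×8 matrix has rank 7, and its Smith normal form has invariant factors (1,1,1,1,1,1,1).

Now H_k = ker ∂_k / im ∂_{k+1}, so:

  H_0: rank C_0 − rank ∂_1 = 6 − 5 = 1, and the invariant factors of ∂_1 are all 1, so H_0 ≅ Z.

H_0 = Z.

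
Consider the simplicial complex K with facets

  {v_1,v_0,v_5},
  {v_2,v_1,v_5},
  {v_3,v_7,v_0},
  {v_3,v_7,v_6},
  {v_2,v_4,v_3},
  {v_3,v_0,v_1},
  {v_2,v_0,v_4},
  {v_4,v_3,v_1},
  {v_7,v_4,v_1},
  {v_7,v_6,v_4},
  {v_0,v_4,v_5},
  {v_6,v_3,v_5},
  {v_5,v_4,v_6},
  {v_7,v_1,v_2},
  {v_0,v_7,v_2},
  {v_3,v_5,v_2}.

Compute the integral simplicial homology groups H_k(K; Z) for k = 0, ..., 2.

H_0 ≅ Z,  H_1 ≅ Z^2,  H_2 ≅ Z.

Fix the vertex order v_0 < v_1 < v_2 < v_3 < v_4 < v_5 < v_6 < v_7 and write every simplex with vertices in increasing order. Then dim K = 2 and the simplices of K are:

  0-simplices (8): [v_0], [v_1], [v_2], [v_3], [v_4], [v_5], [v_6], [v_7]
  1-simplices (24): (24 of them)
  2-simplices (16): (16 of them)

so the chain groups are C_0 ≅ Z^8, C_1 ≅ Z^24, C_2 ≅ Z^16.

The boundary map ∂_1: C_1 → C_0 is given by ∂[p,q] = [q] − [p].
As a 8×24 matrix over Z this has rank 7, with invariant factors (1,1,1,1,1,1,1).

Boundary ∂_2: C_2 → C_1 acts by ∂[p,q,r] = [q,r] − [p,r] + [p,q]. For instance
  ∂[v_2,v_3,v_4] = [v_3,v_4] − [v_2,v_4] + [v_2,v_3],
  ∂[v_4,v_5,v_6] = [v_5,v_6] − [v_4,v_6] + [v_4,v_5].
As a 24×16 matrix over Z this has rank 15, with invariant factors (1,1,1,1,1,1,1,1,1,1,1,1,1,1,1).

Reading off H_k = ker ∂_k / im ∂_{k+1}:

  H_0: rank C_0 − rank ∂_1 = 8 − 7 = 1, and the invariant factors of ∂_1 are all 1, so H_0 ≅ Z.
  H_1: rank ker ∂_1 − rank ∂_2 = (24 − 7) − 15 = 2, and the invariant factors of ∂_2 are all 1, so H_1 ≅ Z^2.
  H_2: rank ker ∂_2 − rank ∂_3 = (16 − 15) − 0 = 1, and there is no ∂_3, so H_2 ≅ Z.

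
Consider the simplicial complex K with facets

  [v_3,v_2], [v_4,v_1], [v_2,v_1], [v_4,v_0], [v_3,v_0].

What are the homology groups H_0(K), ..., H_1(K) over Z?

Fix the vertex order v_0 < v_1 < v_2 < v_3 < v_4 and write every simplex with vertices in increasing order. Then dim K = 1 and the simplices of K are:

  0-simplices (5): [v_0], [v_1], [v_2], [v_3], [v_4]
  1-simplices (5): [v_0,v_3], [v_0,v_4], [v_1,v_2], [v_1,v_4], [v_2,v_3]

giving chain groups C_0 ≅ Z^5, C_1 ≅ Z^5.

∂_1: C_1 → C_0 maps an edge to its endpoints' difference, ∂[p,q] = q − p. For instance
  ∂[v_1,v_4] = [v_4] − [v_1].
This gives a 5×5 integer matrix of rank 4; reducing to Smith normal form yields diagonal entries (1,1,1,1).

Reading off H_k = ker ∂_k / im ∂_{k+1}:

  H_0: rank C_0 − rank ∂_1 = 5 − 4 = 1, and the invariant factors of ∂_1 are all 1, so H_0 = Z.
  H_1: rank ker ∂_1 − rank ∂_2 = (5 − 4) − 0 = 1, and there is no ∂_2, so H_1 = Z.

H_0 ≅ Z,  H_1 ≅ Z.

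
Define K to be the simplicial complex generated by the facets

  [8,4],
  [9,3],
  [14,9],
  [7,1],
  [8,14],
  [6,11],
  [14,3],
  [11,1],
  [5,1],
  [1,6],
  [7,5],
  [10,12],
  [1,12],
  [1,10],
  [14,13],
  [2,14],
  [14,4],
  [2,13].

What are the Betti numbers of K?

Fix the vertex order 1 < 2 < 3 < 4 < 5 < 6 < 7 < 8 < 9 < 10 < 11 < 12 < 13 < 14 and write every simplex with vertices in increasing order. Then dim K = 1 and the simplices of K are:

  0-simplices (14): [1], [2], [3], [4], [5], [6], [7], [8], [9], [10], [11], [12], [13], [14]
  1-simplices (18): [1,5], [1,6], [1,7], [1,10], [1,11], [1,12], [2,13], [2,14], [3,9], [3,14], [4,8], [4,14], [5,7], [6,11], [8,14], [9,14], [10,12], [13,14]

giving chain groups C_0 ≅ Z^14, C_1 ≅ Z^18.

The boundary map ∂_1: C_1 → C_0 sends each edge [p,q] (with p < q) to q − p.
As a 14×18 matrix over Z this has rank 12, with invariant factors (1,1,1,1,1,1,1,1,1,1,1,1).

Computing H_k = (kernel of ∂_k) / (image of ∂_{k+1}):

  H_0: rank C_0 − rank ∂_1 = 14 − 12 = 2, and the invariant factors of ∂_1 are all 1, so H_0 = Z^2.
  H_1: rank ker ∂_1 − rank ∂_2 = (18 − 12) − 0 = 6, and there is no ∂_2, so H_1 = Z^6.

As a check, the Euler characteristic is 14 − 18 = -4, which agrees with 2 − 6 = -4.

Hence the Betti numbers are b_0 = 2, b_1 = 6.

b_0 = 2, b_1 = 6.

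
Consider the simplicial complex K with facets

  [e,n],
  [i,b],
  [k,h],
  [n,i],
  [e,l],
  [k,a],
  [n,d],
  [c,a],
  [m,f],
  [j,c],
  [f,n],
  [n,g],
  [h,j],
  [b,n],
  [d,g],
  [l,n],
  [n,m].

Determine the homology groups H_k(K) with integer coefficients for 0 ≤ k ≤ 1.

H_0 ≅ Z^2,  H_1 ≅ Z^5.

We work with the vertex ordering a < b < c < d < e < f < g < h < i < j < k < l < m < n. The simplices of K, each written with vertices in increasing order, are:

  0-simplices (14): a, b, c, d, e, f, g, h, i, j, k, l, m, n
  1-simplices (17): ac, ak, bi, bn, cj, dg, dn, el, en, fm, fn, gn, hj, hk, in, ln, mn

so the chain groups are C_0 ≅ Z^14, C_1 ≅ Z^17.

Boundary ∂_1: C_1 → C_0 is given by ∂[p,q] = [q] − [p].
As a 14×17 matrix over Z this has rank 12, with invariant factors (1,1,1,1,1,1,1,1,1,1,1,1).

From H_k ≅ ker(∂_k) / im(∂_{k+1}) we obtain:

  H_0: rank C_0 − rank ∂_1 = 14 − 12 = 2, and the invariant factors of ∂_1 are all 1, so H_0 ≅ Z^2.
  H_1: rank ker ∂_1 − rank ∂_2 = (17 − 12) − 0 = 5, and there is no ∂_2, so H_1 ≅ Z^5.

As a check, the Euler characteristic is 14 − 17 = -3, which agrees with 2 − 5 = -3.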